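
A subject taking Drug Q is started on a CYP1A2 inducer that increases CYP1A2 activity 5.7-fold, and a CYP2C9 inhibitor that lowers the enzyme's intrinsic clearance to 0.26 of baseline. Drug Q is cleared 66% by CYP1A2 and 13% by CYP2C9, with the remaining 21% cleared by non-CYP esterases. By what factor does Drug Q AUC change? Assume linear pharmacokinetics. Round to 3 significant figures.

The CYP1A2 pathway (66% of clearance) increases to 5.7× activity: 0.66 × 5.7 = 3.762.
The CYP2C9 pathway (13% of clearance) is reduced to 0.26× activity: 0.13 × 0.26 = 0.0338.
The remaining 21% of clearance is unaffected.
CL_new/CL_old = 3.762 + 0.0338 + 0.21 = 4.0058.
Net AUC ratio = 1 / 4.0058 = 0.250.

0.250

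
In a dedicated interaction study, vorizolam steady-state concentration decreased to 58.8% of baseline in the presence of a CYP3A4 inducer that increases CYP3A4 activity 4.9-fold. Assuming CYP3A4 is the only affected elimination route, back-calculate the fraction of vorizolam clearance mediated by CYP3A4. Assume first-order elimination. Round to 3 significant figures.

0.180

Let x = fm,CYP3A4. Because steady-state concentration ∝ 1/CL, relative clearance rose to 1/0.588 = 1.701.
Only the CYP3A4 route changed, so 1.701 = x·4.9 + (1 − x), giving x = 0.180.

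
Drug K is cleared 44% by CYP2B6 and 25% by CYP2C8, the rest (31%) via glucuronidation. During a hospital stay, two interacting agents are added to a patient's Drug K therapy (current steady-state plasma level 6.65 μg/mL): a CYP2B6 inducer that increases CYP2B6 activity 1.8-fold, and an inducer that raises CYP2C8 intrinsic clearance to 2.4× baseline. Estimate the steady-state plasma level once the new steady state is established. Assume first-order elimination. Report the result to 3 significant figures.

3.91 μg/mL

The CYP2B6 pathway (44% of clearance) rises to 1.8× activity: 0.44 × 1.8 = 0.792.
The CYP2C8 pathway (25% of clearance) is boosted to 2.4× activity: 0.25 × 2.4 = 0.6.
The remaining 31% of clearance is unaffected.
Relative clearance = 0.792 + 0.6 + 0.31 = 1.702.
Steady-state plasma level ∝ 1/CL: new value = 6.65 / 1.702 = 3.91 μg/mL.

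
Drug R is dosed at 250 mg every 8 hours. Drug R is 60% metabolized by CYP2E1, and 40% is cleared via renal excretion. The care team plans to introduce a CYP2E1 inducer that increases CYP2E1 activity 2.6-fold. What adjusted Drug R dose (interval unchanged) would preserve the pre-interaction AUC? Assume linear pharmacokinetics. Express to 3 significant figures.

The CYP2E1 pathway (60% of clearance) increases to 2.6× activity: 0.6 × 2.6 = 1.56.
Non-CYP routes (40%) are unchanged.
Relative clearance = 1.56 + 0.4 = 1.96.
To maintain the same steady-state level, dose must scale with clearance: new dose = 250 × 1.96 = 490 mg.

490 mg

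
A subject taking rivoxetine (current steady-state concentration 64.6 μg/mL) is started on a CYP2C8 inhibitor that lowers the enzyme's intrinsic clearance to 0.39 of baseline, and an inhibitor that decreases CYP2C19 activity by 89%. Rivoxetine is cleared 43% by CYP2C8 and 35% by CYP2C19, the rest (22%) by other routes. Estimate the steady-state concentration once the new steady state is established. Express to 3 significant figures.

CYP2C8: 0.43 × 0.39 = 0.1677
CYP2C19: 0.35 × 0.11 = 0.0385
Other: 0.22 (unchanged)
CL_new/CL_old = 0.1677 + 0.0385 + 0.22 = 0.4262.
New steady-state concentration = 64.6 / 0.4262 = 152 μg/mL (concentration scales inversely with clearance).

152 μg/mL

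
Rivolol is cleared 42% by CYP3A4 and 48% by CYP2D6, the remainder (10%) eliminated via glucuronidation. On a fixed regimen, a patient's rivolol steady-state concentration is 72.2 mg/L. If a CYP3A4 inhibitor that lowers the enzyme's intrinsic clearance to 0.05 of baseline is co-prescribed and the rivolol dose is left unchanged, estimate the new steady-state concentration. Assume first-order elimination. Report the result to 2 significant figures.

CYP3A4: 0.42 × 0.05 = 0.021
CYP2D6: 0.48 (unchanged)
Other: 0.1 (unchanged)
New clearance relative to baseline: 0.021 + 0.48 + 0.1 = 0.601.
With dosing unchanged, steady-state concentration scales as 1/CL: 72.2 / 0.601 = 1.2 × 10² mg/L.

1.2 × 10² mg/L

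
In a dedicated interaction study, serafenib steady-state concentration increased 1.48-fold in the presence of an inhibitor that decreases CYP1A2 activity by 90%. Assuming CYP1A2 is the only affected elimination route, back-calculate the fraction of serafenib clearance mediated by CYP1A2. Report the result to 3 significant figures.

Let x = fm,CYP1A2. Because steady-state concentration ∝ 1/CL, relative clearance fell to 1/1.48 = 0.6757.
Setting x·0.1 + (1 − x) = 0.6757 and solving: x = (0.6757 − 1)/(0.1 − 1) = 0.360.

0.360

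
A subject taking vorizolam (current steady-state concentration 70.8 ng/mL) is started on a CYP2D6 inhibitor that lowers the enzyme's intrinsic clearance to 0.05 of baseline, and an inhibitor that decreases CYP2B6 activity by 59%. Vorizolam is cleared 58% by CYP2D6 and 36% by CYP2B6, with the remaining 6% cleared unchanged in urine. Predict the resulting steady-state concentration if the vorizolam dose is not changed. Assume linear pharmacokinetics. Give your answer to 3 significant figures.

299 ng/mL

The CYP2D6 pathway (58% of clearance) falls to 0.05× activity: 0.58 × 0.05 = 0.029.
The CYP2B6 pathway (36% of clearance) drops to 0.41× activity: 0.36 × 0.41 = 0.1476.
Non-CYP routes (6%) are unchanged.
New clearance relative to baseline: 0.029 + 0.1476 + 0.06 = 0.2366.
New steady-state concentration = 70.8 / 0.2366 = 299 ng/mL (concentration scales inversely with clearance).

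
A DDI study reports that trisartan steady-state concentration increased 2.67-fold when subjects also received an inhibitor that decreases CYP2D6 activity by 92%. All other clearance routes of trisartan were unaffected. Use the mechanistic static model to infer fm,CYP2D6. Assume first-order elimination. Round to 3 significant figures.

Call the CYP2D6 fraction fm. After the interaction, CL_new/CL_old = fm × 0.08 + (1 − fm).
Steady-state concentration ratio = 1 / (new CL fraction), so new CL fraction = 1 / 2.67 = 0.3745.
fm × 0.08 + 1 − fm = 0.3745  ⇒  fm × (0.08 − 1) = −0.6255  ⇒  fm = 0.680.

0.680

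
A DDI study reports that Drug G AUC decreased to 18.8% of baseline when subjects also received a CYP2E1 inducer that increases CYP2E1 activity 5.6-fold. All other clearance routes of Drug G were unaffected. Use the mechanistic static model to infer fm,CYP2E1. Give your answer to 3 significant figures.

Let fm be the CYP2E1 fraction. New clearance relative to baseline = fm × 5.6 + (1 − fm).
AUC ratio = 1 / (new CL fraction), so new CL fraction = 1 / 0.188 = 5.319.
fm × 5.6 + 1 − fm = 5.319  ⇒  fm × (5.6 − 1) = 4.319  ⇒  fm = 0.939.

0.939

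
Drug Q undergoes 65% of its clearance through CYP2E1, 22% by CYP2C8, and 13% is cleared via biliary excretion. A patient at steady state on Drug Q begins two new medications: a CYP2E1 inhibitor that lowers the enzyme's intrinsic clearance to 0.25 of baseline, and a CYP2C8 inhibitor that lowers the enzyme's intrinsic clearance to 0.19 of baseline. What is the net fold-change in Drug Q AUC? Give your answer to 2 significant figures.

The CYP2E1 pathway (65% of clearance) drops to 0.25× activity: 0.65 × 0.25 = 0.1625.
The CYP2C8 pathway (22% of clearance) is reduced to 0.19× activity: 0.22 × 0.19 = 0.0418.
The remaining 13% of clearance is unaffected.
New clearance relative to baseline: 0.1625 + 0.0418 + 0.13 = 0.3343.
Because AUC varies inversely with clearance, the combined effect is 1 / 0.3343 = 3.0.

3.0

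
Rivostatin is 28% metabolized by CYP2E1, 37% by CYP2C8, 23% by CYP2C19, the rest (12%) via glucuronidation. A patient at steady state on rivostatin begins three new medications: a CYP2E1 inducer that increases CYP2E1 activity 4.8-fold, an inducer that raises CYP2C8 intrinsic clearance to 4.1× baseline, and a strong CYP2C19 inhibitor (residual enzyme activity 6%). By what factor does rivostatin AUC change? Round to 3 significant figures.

0.334

The CYP2E1 pathway (28% of clearance) is boosted to 4.8× activity: 0.28 × 4.8 = 1.344.
The CYP2C8 pathway (37% of clearance) increases to 4.1× activity: 0.37 × 4.1 = 1.517.
The CYP2C19 pathway (23% of clearance) drops to 0.06× activity: 0.23 × 0.06 = 0.0138.
The remaining 12% of clearance is unaffected.
Relative clearance = 1.344 + 1.517 + 0.0138 + 0.12 = 2.9948.
Because AUC varies inversely with clearance, the combined effect is 1 / 2.9948 = 0.334.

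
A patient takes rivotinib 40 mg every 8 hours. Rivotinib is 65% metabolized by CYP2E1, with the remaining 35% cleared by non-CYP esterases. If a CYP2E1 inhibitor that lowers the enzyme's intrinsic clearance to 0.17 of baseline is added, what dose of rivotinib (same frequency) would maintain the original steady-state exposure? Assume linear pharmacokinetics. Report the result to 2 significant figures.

The CYP2E1 pathway (65% of clearance) drops to 0.17× activity: 0.65 × 0.17 = 0.1105.
The remaining 35% of clearance is unaffected.
CL_new/CL_old = 0.1105 + 0.35 = 0.4605.
Css,avg = (dose rate)/CL, so holding Css fixed requires dose ∝ CL: 40 × 0.4605 = 18 mg.

18 mg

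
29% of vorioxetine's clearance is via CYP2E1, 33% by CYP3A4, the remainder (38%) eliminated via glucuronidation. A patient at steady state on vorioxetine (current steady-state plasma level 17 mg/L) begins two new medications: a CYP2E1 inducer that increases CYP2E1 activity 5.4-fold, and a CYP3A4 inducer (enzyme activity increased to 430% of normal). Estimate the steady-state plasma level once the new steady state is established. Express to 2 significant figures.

The CYP2E1 pathway (29% of clearance) increases to 5.4× activity: 0.29 × 5.4 = 1.566.
The CYP3A4 pathway (33% of clearance) rises to 4.3× activity: 0.33 × 4.3 = 1.419.
Non-CYP routes (38%) are unchanged.
Relative clearance = 1.566 + 1.419 + 0.38 = 3.365.
Steady-state plasma level ∝ 1/CL: new value = 17 / 3.365 = 5.1 mg/L.

5.1 mg/L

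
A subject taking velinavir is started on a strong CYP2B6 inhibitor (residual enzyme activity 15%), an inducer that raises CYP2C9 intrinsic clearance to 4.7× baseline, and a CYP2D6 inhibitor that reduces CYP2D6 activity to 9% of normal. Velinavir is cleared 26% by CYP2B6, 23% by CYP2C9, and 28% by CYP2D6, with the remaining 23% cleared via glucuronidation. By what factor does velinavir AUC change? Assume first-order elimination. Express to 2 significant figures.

0.73

The CYP2B6 pathway (26% of clearance) drops to 0.15× activity: 0.26 × 0.15 = 0.039.
The CYP2C9 pathway (23% of clearance) rises to 4.7× activity: 0.23 × 4.7 = 1.081.
The CYP2D6 pathway (28% of clearance) falls to 0.09× activity: 0.28 × 0.09 = 0.0252.
Non-CYP routes (23%) are unchanged.
Relative clearance = 0.039 + 1.081 + 0.0252 + 0.23 = 1.3752.
Net AUC ratio = 1 / 1.3752 = 0.73.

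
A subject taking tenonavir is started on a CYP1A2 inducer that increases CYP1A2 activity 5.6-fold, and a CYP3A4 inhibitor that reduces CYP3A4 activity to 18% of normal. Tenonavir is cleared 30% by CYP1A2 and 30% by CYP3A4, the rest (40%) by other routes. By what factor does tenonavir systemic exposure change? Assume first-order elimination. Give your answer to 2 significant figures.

CYP1A2: 0.3 × 5.6 = 1.68
CYP3A4: 0.3 × 0.18 = 0.054
Other: 0.4 (unchanged)
Relative clearance = 1.68 + 0.054 + 0.4 = 2.134.
Because systemic exposure varies inversely with clearance, the combined effect is 1 / 2.134 = 0.47.

0.47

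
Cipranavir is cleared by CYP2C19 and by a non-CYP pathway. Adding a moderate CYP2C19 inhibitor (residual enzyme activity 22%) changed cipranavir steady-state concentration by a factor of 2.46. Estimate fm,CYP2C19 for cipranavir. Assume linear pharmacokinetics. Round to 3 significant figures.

0.761

Write x for the fraction cleared via CYP2C19. The observed steady-state concentration change means clearance fell to 1/2.46 = 0.4065 of baseline.
Setting x·0.22 + (1 − x) = 0.4065 and solving: x = (0.4065 − 1)/(0.22 − 1) = 0.761.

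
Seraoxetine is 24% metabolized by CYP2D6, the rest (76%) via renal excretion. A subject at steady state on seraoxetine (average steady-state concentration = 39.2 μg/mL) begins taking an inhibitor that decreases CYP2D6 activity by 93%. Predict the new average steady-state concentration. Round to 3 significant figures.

50.5 μg/mL

The CYP2D6 pathway (24% of clearance) drops to 0.07× activity: 0.24 × 0.07 = 0.0168.
The remaining 76% of clearance is unaffected.
Relative clearance = 0.0168 + 0.76 = 0.7768.
New average steady-state concentration = baseline ÷ relative clearance = 39.2 / 0.7768 = 50.5 μg/mL.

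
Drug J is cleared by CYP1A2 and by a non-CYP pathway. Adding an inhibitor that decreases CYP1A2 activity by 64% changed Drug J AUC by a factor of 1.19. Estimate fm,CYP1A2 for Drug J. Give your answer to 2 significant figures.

CL'/CL = 1 / 1.19 = 0.8403
0.36·fm + (1 − fm) = 0.8403
fm = (0.8403 − 1) / (0.36 − 1) = 0.25

0.25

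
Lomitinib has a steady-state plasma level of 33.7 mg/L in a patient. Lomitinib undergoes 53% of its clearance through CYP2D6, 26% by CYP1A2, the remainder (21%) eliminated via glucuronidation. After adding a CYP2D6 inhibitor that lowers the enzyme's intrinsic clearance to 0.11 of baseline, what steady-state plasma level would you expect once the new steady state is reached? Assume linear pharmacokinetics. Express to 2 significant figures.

CYP2D6: 0.53 × 0.11 = 0.0583
CYP1A2: 0.26 (unchanged)
Other: 0.21 (unchanged)
Relative clearance = 0.0583 + 0.26 + 0.21 = 0.5283.
Steady-state plasma level ∝ 1/CL, so new value = 33.7 / 0.5283 = 64 mg/L.

64 mg/L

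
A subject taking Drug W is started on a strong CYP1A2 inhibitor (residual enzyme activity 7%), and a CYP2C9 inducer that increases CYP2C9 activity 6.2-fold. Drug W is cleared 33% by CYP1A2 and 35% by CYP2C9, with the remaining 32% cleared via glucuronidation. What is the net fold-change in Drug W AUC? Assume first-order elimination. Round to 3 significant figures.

0.398

The CYP1A2 pathway (33% of clearance) falls to 0.07× activity: 0.33 × 0.07 = 0.0231.
The CYP2C9 pathway (35% of clearance) rises to 6.2× activity: 0.35 × 6.2 = 2.17.
The remaining 32% of clearance is unaffected.
CL_new/CL_old = 0.0231 + 2.17 + 0.32 = 2.5131.
Net AUC ratio = 1 / 2.5131 = 0.398.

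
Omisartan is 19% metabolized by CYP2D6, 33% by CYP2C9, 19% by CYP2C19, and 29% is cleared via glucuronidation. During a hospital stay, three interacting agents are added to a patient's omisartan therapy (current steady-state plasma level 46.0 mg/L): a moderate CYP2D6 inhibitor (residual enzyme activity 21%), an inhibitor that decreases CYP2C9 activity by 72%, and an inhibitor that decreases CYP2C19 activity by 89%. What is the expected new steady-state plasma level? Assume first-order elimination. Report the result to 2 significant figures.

CYP2D6: 0.19 × 0.21 = 0.0399
CYP2C9: 0.33 × 0.28 = 0.0924
CYP2C19: 0.19 × 0.11 = 0.0209
Other: 0.29 (unchanged)
Relative clearance = 0.0399 + 0.0924 + 0.0209 + 0.29 = 0.4432.
Steady-state plasma level ∝ 1/CL: new value = 46.0 / 0.4432 = 1.0 × 10² mg/L.

1.0 × 10² mg/L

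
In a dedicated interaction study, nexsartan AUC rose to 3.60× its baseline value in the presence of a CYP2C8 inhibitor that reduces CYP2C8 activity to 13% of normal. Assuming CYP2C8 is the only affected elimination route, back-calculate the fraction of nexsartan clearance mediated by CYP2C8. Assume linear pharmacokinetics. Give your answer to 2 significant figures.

Let fm be the CYP2C8 fraction. New clearance relative to baseline = fm × 0.13 + (1 − fm).
AUC ratio = 1 / (new CL fraction), so new CL fraction = 1 / 3.60 = 0.2778.
fm × 0.13 + 1 − fm = 0.2778  ⇒  fm × (0.13 − 1) = −0.7222  ⇒  fm = 0.83.

0.83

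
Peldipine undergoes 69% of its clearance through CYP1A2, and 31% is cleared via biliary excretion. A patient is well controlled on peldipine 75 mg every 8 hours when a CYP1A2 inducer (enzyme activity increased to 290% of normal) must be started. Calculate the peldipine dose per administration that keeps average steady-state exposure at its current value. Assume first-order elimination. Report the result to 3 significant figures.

173 mg

The CYP1A2 pathway (69% of clearance) is boosted to 2.9× activity: 0.69 × 2.9 = 2.001.
The remaining 31% of clearance is unaffected.
CL_new/CL_old = 2.001 + 0.31 = 2.311.
To maintain the same steady-state level, dose must scale with clearance: new dose = 75 × 2.311 = 173 mg.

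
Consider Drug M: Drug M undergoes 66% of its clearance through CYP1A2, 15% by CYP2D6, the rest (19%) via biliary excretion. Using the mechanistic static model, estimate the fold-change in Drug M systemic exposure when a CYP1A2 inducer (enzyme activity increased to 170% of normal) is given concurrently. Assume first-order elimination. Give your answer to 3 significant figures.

0.684

The CYP1A2 pathway (66% of clearance) increases to 1.7× activity: 0.66 × 1.7 = 1.122.
CYP2D6 (15%) and the residual 19% are unaffected.
CL_new/CL_old = 1.122 + 0.15 + 0.19 = 1.462.
Systemic exposure is inversely proportional to clearance, so the fold-change is 1 / 1.462 = 0.684.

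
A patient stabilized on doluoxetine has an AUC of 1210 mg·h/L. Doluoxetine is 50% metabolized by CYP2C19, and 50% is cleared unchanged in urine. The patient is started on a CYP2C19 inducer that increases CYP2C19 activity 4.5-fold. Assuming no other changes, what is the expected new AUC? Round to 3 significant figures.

440 mg·h/L

CYP2C19: 0.5 × 4.5 = 2.25
Other: 0.5 (unchanged)
CL_new/CL_old = 2.25 + 0.5 = 2.75.
With dosing unchanged, AUC scales as 1/CL: 1210 / 2.75 = 440 mg·h/L.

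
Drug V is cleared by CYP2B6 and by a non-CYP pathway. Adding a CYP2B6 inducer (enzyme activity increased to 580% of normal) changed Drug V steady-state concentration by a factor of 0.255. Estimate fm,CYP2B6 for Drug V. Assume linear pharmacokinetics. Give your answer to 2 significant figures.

Call the CYP2B6 fraction fm. After the interaction, CL_new/CL_old = fm × 5.8 + (1 − fm).
Steady-state concentration ratio = 1 / (new CL fraction), so new CL fraction = 1 / 0.255 = 3.922.
fm × 5.8 + 1 − fm = 3.922  ⇒  fm × (5.8 − 1) = 2.922  ⇒  fm = 0.61.

0.61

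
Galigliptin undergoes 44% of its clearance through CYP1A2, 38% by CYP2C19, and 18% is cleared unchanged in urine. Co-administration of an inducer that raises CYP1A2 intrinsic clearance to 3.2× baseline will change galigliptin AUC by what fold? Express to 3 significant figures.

0.508

The CYP1A2 pathway (44% of clearance) rises to 3.2× activity: 0.44 × 3.2 = 1.408.
CYP2C19 (38%) and the residual 18% are unaffected.
CL_new/CL_old = 1.408 + 0.38 + 0.18 = 1.968.
AUC ratio = CL_old/CL_new = 1 / 1.968 = 0.508.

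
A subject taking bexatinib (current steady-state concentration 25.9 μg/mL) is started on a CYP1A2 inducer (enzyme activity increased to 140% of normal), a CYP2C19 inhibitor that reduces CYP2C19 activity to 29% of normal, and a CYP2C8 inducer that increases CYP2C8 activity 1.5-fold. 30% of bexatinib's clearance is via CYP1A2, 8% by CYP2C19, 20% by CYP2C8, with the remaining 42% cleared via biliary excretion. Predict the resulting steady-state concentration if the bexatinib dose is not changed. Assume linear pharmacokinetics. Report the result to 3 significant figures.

22.3 μg/mL

CYP1A2: 0.3 × 1.4 = 0.42
CYP2C19: 0.08 × 0.29 = 0.0232
CYP2C8: 0.2 × 1.5 = 0.3
Other: 0.42 (unchanged)
CL_new/CL_old = 0.42 + 0.0232 + 0.3 + 0.42 = 1.1632.
Dividing the baseline by the relative clearance: 25.9 / 1.1632 = 22.3 μg/mL.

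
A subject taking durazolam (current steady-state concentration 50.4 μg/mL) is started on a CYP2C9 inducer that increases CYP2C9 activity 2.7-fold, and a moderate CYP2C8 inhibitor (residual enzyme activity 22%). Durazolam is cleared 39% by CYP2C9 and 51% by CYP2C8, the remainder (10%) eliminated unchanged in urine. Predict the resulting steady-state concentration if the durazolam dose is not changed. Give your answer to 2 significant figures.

The CYP2C9 pathway (39% of clearance) rises to 2.7× activity: 0.39 × 2.7 = 1.053.
The CYP2C8 pathway (51% of clearance) drops to 0.22× activity: 0.51 × 0.22 = 0.1122.
Non-CYP routes (10%) are unchanged.
CL_new/CL_old = 1.053 + 0.1122 + 0.1 = 1.2652.
Steady-state concentration ∝ 1/CL: new value = 50.4 / 1.2652 = 40 μg/mL.

40 μg/mL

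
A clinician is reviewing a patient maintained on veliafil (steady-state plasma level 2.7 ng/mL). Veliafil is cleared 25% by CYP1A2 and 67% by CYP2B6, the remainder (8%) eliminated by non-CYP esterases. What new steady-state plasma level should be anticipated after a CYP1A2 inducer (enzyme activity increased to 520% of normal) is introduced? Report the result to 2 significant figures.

CYP1A2: 0.25 × 5.2 = 1.3
CYP2B6: 0.67 (unchanged)
Other: 0.08 (unchanged)
Relative clearance = 1.3 + 0.67 + 0.08 = 2.05.
New steady-state plasma level = baseline ÷ relative clearance = 2.7 / 2.05 = 1.3 ng/mL.

1.3 ng/mL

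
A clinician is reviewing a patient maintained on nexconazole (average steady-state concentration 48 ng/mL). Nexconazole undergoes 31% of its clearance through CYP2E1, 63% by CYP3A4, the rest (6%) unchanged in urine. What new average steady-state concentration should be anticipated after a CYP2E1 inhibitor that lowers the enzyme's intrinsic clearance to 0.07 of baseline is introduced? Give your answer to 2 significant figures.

67 ng/mL

The CYP2E1 pathway (31% of clearance) drops to 0.07× activity: 0.31 × 0.07 = 0.0217.
CYP3A4 (63%) and the residual 6% are unaffected.
Relative clearance = 0.0217 + 0.63 + 0.06 = 0.7117.
New average steady-state concentration = baseline ÷ relative clearance = 48 / 0.7117 = 67 ng/mL.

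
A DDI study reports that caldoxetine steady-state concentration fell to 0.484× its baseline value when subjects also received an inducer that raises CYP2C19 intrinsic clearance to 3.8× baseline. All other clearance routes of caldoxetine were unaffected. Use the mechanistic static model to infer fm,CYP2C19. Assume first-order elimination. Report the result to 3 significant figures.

0.381

CL'/CL = 1 / 0.484 = 2.066
3.8·fm + (1 − fm) = 2.066
fm = (2.066 − 1) / (3.8 − 1) = 0.381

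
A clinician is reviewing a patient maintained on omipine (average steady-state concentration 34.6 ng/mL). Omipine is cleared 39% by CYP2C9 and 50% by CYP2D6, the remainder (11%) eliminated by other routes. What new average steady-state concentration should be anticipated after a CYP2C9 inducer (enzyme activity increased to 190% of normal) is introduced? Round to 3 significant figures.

25.6 ng/mL

The CYP2C9 pathway (39% of clearance) is boosted to 1.9× activity: 0.39 × 1.9 = 0.741.
CYP2D6 (50%) and the residual 11% are unaffected.
CL_new/CL_old = 0.741 + 0.5 + 0.11 = 1.351.
With dosing unchanged, average steady-state concentration scales as 1/CL: 34.6 / 1.351 = 25.6 ng/mL.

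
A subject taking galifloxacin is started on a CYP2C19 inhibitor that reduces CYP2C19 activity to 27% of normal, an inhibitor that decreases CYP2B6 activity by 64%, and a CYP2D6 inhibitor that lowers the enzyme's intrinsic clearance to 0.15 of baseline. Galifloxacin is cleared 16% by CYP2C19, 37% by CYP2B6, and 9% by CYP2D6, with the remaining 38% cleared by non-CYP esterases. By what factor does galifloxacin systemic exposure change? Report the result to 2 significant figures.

1.8

CYP2C19: 0.16 × 0.27 = 0.0432
CYP2B6: 0.37 × 0.36 = 0.1332
CYP2D6: 0.09 × 0.15 = 0.0135
Other: 0.38 (unchanged)
CL_new/CL_old = 0.0432 + 0.1332 + 0.0135 + 0.38 = 0.5699.
Systemic exposure ∝ 1/CL: fold-change = 1 / 0.5699 = 1.8.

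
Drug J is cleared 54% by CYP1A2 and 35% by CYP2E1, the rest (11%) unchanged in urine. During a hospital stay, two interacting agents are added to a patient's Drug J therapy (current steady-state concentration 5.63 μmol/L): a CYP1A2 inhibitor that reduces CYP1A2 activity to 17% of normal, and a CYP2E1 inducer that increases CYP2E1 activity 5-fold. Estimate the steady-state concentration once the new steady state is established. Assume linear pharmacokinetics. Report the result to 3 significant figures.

2.88 μmol/L

CYP1A2: 0.54 × 0.17 = 0.0918
CYP2E1: 0.35 × 5 = 1.75
Other: 0.11 (unchanged)
New clearance relative to baseline: 0.0918 + 1.75 + 0.11 = 1.9518.
Dividing the baseline by the relative clearance: 5.63 / 1.9518 = 2.88 μmol/L.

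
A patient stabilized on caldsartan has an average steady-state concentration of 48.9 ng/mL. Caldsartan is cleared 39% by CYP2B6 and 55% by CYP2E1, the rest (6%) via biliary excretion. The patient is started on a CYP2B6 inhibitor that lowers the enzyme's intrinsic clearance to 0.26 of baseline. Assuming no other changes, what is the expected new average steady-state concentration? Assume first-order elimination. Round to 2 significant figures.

CYP2B6: 0.39 × 0.26 = 0.1014
CYP2E1: 0.55 (unchanged)
Other: 0.06 (unchanged)
Relative clearance = 0.1014 + 0.55 + 0.06 = 0.7114.
With dosing unchanged, average steady-state concentration scales as 1/CL: 48.9 / 0.7114 = 69 ng/mL.

69 ng/mL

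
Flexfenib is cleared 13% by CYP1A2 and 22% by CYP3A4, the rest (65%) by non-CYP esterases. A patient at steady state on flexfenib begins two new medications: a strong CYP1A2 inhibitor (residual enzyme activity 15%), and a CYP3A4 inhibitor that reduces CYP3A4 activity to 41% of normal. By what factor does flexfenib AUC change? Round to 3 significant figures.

1.32

The CYP1A2 pathway (13% of clearance) falls to 0.15× activity: 0.13 × 0.15 = 0.0195.
The CYP3A4 pathway (22% of clearance) is reduced to 0.41× activity: 0.22 × 0.41 = 0.0902.
Non-CYP routes (65%) are unchanged.
New clearance relative to baseline: 0.0195 + 0.0902 + 0.65 = 0.7597.
Net AUC ratio = 1 / 0.7597 = 1.32.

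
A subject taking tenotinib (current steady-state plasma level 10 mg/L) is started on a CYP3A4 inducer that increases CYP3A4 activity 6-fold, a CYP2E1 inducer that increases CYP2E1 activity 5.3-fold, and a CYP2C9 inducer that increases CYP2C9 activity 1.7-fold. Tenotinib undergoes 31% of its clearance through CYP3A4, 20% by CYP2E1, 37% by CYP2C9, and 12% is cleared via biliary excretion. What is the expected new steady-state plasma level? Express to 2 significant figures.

2.7 mg/L

The CYP3A4 pathway (31% of clearance) increases to 6× activity: 0.31 × 6 = 1.86.
The CYP2E1 pathway (20% of clearance) rises to 5.3× activity: 0.2 × 5.3 = 1.06.
The CYP2C9 pathway (37% of clearance) is boosted to 1.7× activity: 0.37 × 1.7 = 0.629.
The remaining 12% of clearance is unaffected.
Relative clearance = 1.86 + 1.06 + 0.629 + 0.12 = 3.669.
New steady-state plasma level = 10 / 3.669 = 2.7 mg/L (concentration scales inversely with clearance).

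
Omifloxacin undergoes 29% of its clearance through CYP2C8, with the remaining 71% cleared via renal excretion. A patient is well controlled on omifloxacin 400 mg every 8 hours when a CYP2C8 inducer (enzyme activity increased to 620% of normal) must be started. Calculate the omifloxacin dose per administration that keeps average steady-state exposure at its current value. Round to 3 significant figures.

CYP2C8: 0.29 × 6.2 = 1.798
Other: 0.71 (unchanged)
Relative clearance = 1.798 + 0.71 = 2.508.
Exposure is unchanged when dose changes in proportion to clearance. New dose = 400 mg × 2.508 = 1.00 × 10³ mg.

1.00 × 10³ mg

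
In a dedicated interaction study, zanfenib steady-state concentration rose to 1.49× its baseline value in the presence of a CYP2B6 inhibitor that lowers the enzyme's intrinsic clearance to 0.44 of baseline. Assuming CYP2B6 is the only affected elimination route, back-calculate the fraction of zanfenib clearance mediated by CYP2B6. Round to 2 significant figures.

CL'/CL = 1 / 1.49 = 0.6711
0.44·fm + (1 − fm) = 0.6711
fm = (0.6711 − 1) / (0.44 − 1) = 0.59

0.59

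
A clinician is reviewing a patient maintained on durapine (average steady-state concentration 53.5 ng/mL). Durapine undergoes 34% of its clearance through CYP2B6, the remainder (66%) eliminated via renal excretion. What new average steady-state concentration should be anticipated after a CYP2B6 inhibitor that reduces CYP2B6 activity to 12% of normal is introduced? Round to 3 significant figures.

76.3 ng/mL

CYP2B6: 0.34 × 0.12 = 0.0408
Other: 0.66 (unchanged)
New clearance relative to baseline: 0.0408 + 0.66 = 0.7008.
New average steady-state concentration = baseline ÷ relative clearance = 53.5 / 0.7008 = 76.3 ng/mL.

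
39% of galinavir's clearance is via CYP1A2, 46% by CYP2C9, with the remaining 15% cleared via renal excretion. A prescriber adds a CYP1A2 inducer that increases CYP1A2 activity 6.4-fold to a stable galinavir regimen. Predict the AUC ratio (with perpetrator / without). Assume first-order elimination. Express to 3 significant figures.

The CYP1A2 pathway (39% of clearance) increases to 6.4× activity: 0.39 × 6.4 = 2.496.
CYP2C9 (46%) and the residual 15% are unaffected.
New clearance relative to baseline: 2.496 + 0.46 + 0.15 = 3.106.
AUC ratio = CL_old/CL_new = 1 / 3.106 = 0.322.

0.322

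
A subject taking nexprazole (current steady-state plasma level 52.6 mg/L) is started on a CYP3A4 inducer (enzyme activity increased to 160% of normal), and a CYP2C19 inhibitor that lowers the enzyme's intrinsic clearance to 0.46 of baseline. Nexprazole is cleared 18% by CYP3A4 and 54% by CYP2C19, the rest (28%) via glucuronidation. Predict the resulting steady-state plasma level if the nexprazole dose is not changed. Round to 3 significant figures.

The CYP3A4 pathway (18% of clearance) rises to 1.6× activity: 0.18 × 1.6 = 0.288.
The CYP2C19 pathway (54% of clearance) is reduced to 0.46× activity: 0.54 × 0.46 = 0.2484.
The remaining 28% of clearance is unaffected.
CL_new/CL_old = 0.288 + 0.2484 + 0.28 = 0.8164.
Dividing the baseline by the relative clearance: 52.6 / 0.8164 = 64.4 mg/L.

64.4 mg/L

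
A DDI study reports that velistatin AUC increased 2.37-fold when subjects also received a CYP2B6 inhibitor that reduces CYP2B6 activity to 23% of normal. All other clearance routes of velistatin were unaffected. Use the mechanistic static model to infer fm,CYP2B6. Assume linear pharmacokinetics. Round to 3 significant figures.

0.751

Call the CYP2B6 fraction fm. After the interaction, CL_new/CL_old = fm × 0.23 + (1 − fm).
AUC ratio = 1 / (new CL fraction), so new CL fraction = 1 / 2.37 = 0.4219.
fm × 0.23 + 1 − fm = 0.4219  ⇒  fm × (0.23 − 1) = −0.5781  ⇒  fm = 0.751.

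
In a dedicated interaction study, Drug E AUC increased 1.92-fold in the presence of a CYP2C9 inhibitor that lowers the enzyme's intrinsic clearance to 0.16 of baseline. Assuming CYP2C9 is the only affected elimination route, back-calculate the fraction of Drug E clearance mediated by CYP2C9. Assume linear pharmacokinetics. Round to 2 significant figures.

Call the CYP2C9 fraction fm. After the interaction, CL_new/CL_old = fm × 0.16 + (1 − fm).
AUC ratio = 1 / (new CL fraction), so new CL fraction = 1 / 1.92 = 0.5208.
fm × 0.16 + 1 − fm = 0.5208  ⇒  fm × (0.16 − 1) = −0.4792  ⇒  fm = 0.57.

0.57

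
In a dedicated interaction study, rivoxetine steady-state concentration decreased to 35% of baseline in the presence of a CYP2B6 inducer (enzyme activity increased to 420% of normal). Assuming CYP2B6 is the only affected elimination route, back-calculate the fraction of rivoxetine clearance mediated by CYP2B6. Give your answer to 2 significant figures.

CL'/CL = 1 / 0.350 = 2.857
4.2·fm + (1 − fm) = 2.857
fm = (2.857 − 1) / (4.2 − 1) = 0.58

0.58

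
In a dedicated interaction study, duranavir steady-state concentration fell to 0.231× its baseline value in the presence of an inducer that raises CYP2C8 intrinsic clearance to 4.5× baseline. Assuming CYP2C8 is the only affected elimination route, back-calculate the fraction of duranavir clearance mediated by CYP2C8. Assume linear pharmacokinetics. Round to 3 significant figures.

0.951

Call the CYP2C8 fraction fm. After the interaction, CL_new/CL_old = fm × 4.5 + (1 − fm).
Steady-state concentration ratio = 1 / (new CL fraction), so new CL fraction = 1 / 0.231 = 4.329.
fm × 4.5 + 1 − fm = 4.329  ⇒  fm × (4.5 − 1) = 3.329  ⇒  fm = 0.951.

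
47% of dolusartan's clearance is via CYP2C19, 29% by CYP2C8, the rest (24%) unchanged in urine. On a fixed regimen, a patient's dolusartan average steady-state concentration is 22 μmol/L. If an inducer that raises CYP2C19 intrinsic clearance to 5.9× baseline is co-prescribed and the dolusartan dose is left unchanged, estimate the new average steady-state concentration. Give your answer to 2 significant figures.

6.7 μmol/L

The CYP2C19 pathway (47% of clearance) is boosted to 5.9× activity: 0.47 × 5.9 = 2.773.
CYP2C8 (29%) and the residual 24% are unaffected.
Relative clearance = 2.773 + 0.29 + 0.24 = 3.303.
With dosing unchanged, average steady-state concentration scales as 1/CL: 22 / 3.303 = 6.7 μmol/L.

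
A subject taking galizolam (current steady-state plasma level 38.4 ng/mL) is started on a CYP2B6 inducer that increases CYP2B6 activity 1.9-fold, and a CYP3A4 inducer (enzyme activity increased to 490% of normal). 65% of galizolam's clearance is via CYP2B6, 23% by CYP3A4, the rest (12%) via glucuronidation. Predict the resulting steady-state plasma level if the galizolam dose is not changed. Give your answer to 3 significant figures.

CYP2B6: 0.65 × 1.9 = 1.235
CYP3A4: 0.23 × 4.9 = 1.127
Other: 0.12 (unchanged)
New clearance relative to baseline: 1.235 + 1.127 + 0.12 = 2.482.
Steady-state plasma level ∝ 1/CL: new value = 38.4 / 2.482 = 15.5 ng/mL.

15.5 ng/mL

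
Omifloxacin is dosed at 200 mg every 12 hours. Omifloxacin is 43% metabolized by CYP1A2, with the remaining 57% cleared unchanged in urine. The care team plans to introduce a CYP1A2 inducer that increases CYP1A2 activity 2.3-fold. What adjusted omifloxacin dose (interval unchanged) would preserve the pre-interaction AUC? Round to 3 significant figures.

The CYP1A2 pathway (43% of clearance) is boosted to 2.3× activity: 0.43 × 2.3 = 0.989.
Non-CYP routes (57%) are unchanged.
CL_new/CL_old = 0.989 + 0.57 = 1.559.
To maintain the same steady-state level, dose must scale with clearance: new dose = 200 × 1.559 = 312 mg.

312 mg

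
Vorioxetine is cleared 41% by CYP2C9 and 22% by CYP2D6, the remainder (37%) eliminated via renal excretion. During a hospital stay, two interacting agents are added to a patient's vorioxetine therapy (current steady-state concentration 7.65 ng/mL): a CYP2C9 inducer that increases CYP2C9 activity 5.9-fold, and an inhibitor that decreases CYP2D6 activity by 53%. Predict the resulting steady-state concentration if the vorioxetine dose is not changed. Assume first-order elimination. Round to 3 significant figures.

The CYP2C9 pathway (41% of clearance) rises to 5.9× activity: 0.41 × 5.9 = 2.419.
The CYP2D6 pathway (22% of clearance) drops to 0.47× activity: 0.22 × 0.47 = 0.1034.
The remaining 37% of clearance is unaffected.
New clearance relative to baseline: 2.419 + 0.1034 + 0.37 = 2.8924.
New steady-state concentration = 7.65 / 2.8924 = 2.64 ng/mL (concentration scales inversely with clearance).

2.64 ng/mL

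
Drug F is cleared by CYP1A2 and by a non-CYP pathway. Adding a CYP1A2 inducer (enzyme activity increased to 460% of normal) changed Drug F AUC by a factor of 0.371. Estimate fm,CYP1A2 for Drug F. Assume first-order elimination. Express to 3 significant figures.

CL'/CL = 1 / 0.371 = 2.695
4.6·fm + (1 − fm) = 2.695
fm = (2.695 − 1) / (4.6 − 1) = 0.471

0.471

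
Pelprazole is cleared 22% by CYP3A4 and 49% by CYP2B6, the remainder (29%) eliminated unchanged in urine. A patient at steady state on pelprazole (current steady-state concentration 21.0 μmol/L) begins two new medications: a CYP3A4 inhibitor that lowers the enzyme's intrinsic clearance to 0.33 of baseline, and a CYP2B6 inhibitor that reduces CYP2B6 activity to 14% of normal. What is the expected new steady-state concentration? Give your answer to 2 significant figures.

CYP3A4: 0.22 × 0.33 = 0.0726
CYP2B6: 0.49 × 0.14 = 0.0686
Other: 0.29 (unchanged)
CL_new/CL_old = 0.0726 + 0.0686 + 0.29 = 0.4312.
Dividing the baseline by the relative clearance: 21.0 / 0.4312 = 49 μmol/L.

49 μmol/L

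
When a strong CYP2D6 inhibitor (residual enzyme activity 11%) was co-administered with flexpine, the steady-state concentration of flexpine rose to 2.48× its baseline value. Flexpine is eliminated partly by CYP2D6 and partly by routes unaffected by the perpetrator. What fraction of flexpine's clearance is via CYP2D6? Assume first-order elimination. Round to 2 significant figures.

0.67

Let x = fm,CYP2D6. Because steady-state concentration ∝ 1/CL, relative clearance fell to 1/2.48 = 0.4032.
Only the CYP2D6 route changed, so 0.4032 = x·0.11 + (1 − x), giving x = 0.67.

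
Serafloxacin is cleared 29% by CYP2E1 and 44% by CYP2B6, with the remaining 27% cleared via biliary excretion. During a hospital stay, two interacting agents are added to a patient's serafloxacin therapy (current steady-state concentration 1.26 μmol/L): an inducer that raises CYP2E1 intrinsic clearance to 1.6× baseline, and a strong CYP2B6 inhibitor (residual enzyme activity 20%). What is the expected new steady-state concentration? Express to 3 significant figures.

The CYP2E1 pathway (29% of clearance) increases to 1.6× activity: 0.29 × 1.6 = 0.464.
The CYP2B6 pathway (44% of clearance) is reduced to 0.2× activity: 0.44 × 0.2 = 0.088.
The remaining 27% of clearance is unaffected.
New clearance relative to baseline: 0.464 + 0.088 + 0.27 = 0.822.
Dividing the baseline by the relative clearance: 1.26 / 0.822 = 1.53 μmol/L.

1.53 μmol/L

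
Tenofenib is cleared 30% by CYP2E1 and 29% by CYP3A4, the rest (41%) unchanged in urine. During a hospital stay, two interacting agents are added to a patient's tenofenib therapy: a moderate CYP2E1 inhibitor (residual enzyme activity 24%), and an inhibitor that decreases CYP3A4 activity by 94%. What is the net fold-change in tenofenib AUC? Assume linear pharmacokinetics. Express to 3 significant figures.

CYP2E1: 0.3 × 0.24 = 0.072
CYP3A4: 0.29 × 0.06 = 0.0174
Other: 0.41 (unchanged)
CL_new/CL_old = 0.072 + 0.0174 + 0.41 = 0.4994.
Net AUC ratio = 1 / 0.4994 = 2.00.

2.00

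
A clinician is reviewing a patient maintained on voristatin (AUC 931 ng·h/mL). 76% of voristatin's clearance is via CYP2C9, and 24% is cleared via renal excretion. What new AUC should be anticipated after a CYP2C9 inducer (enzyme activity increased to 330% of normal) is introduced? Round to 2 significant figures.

3.4 × 10² ng·h/mL

The CYP2C9 pathway (76% of clearance) rises to 3.3× activity: 0.76 × 3.3 = 2.508.
Non-CYP routes (24%) are unchanged.
Relative clearance = 2.508 + 0.24 = 2.748.
AUC ∝ 1/CL, so new value = 931 / 2.748 = 3.4 × 10² ng·h/mL.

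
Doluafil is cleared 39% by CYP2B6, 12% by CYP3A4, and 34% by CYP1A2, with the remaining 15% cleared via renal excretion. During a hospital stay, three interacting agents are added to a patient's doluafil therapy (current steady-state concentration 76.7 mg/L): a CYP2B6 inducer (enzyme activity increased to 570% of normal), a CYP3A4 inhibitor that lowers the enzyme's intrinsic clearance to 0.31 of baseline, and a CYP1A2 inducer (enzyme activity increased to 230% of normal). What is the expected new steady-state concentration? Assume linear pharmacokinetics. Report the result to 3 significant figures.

24.0 mg/L

The CYP2B6 pathway (39% of clearance) increases to 5.7× activity: 0.39 × 5.7 = 2.223.
The CYP3A4 pathway (12% of clearance) drops to 0.31× activity: 0.12 × 0.31 = 0.0372.
The CYP1A2 pathway (34% of clearance) is boosted to 2.3× activity: 0.34 × 2.3 = 0.782.
Non-CYP routes (15%) are unchanged.
CL_new/CL_old = 2.223 + 0.0372 + 0.782 + 0.15 = 3.1922.
Steady-state concentration ∝ 1/CL: new value = 76.7 / 3.1922 = 24.0 mg/L.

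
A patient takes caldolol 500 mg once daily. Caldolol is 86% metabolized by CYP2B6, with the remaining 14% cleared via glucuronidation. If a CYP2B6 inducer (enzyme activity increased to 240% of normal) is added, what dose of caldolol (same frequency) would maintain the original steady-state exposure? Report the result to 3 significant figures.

1.10 × 10³ mg

CYP2B6: 0.86 × 2.4 = 2.064
Other: 0.14 (unchanged)
New clearance relative to baseline: 2.064 + 0.14 = 2.204.
Exposure is unchanged when dose changes in proportion to clearance. New dose = 500 mg × 2.204 = 1.10 × 10³ mg.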